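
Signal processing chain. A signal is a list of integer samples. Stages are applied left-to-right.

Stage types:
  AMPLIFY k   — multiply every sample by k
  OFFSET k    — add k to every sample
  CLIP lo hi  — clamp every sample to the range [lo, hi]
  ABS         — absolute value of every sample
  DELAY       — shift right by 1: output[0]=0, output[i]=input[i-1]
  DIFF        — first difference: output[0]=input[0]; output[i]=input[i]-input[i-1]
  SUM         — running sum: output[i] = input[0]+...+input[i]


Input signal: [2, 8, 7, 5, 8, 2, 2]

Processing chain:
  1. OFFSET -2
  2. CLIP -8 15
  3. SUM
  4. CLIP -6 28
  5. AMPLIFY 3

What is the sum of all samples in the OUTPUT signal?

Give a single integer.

Input: [2, 8, 7, 5, 8, 2, 2]
Stage 1 (OFFSET -2): 2+-2=0, 8+-2=6, 7+-2=5, 5+-2=3, 8+-2=6, 2+-2=0, 2+-2=0 -> [0, 6, 5, 3, 6, 0, 0]
Stage 2 (CLIP -8 15): clip(0,-8,15)=0, clip(6,-8,15)=6, clip(5,-8,15)=5, clip(3,-8,15)=3, clip(6,-8,15)=6, clip(0,-8,15)=0, clip(0,-8,15)=0 -> [0, 6, 5, 3, 6, 0, 0]
Stage 3 (SUM): sum[0..0]=0, sum[0..1]=6, sum[0..2]=11, sum[0..3]=14, sum[0..4]=20, sum[0..5]=20, sum[0..6]=20 -> [0, 6, 11, 14, 20, 20, 20]
Stage 4 (CLIP -6 28): clip(0,-6,28)=0, clip(6,-6,28)=6, clip(11,-6,28)=11, clip(14,-6,28)=14, clip(20,-6,28)=20, clip(20,-6,28)=20, clip(20,-6,28)=20 -> [0, 6, 11, 14, 20, 20, 20]
Stage 5 (AMPLIFY 3): 0*3=0, 6*3=18, 11*3=33, 14*3=42, 20*3=60, 20*3=60, 20*3=60 -> [0, 18, 33, 42, 60, 60, 60]
Output sum: 273

Answer: 273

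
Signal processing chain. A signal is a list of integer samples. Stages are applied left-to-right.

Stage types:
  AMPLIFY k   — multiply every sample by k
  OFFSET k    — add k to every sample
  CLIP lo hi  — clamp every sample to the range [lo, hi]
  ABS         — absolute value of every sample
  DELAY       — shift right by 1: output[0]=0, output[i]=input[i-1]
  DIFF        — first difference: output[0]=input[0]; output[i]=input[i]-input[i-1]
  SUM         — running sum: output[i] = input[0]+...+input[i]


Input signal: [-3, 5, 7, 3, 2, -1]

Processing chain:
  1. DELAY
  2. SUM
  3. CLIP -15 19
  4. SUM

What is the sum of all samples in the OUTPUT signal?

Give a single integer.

Answer: 58

Derivation:
Input: [-3, 5, 7, 3, 2, -1]
Stage 1 (DELAY): [0, -3, 5, 7, 3, 2] = [0, -3, 5, 7, 3, 2] -> [0, -3, 5, 7, 3, 2]
Stage 2 (SUM): sum[0..0]=0, sum[0..1]=-3, sum[0..2]=2, sum[0..3]=9, sum[0..4]=12, sum[0..5]=14 -> [0, -3, 2, 9, 12, 14]
Stage 3 (CLIP -15 19): clip(0,-15,19)=0, clip(-3,-15,19)=-3, clip(2,-15,19)=2, clip(9,-15,19)=9, clip(12,-15,19)=12, clip(14,-15,19)=14 -> [0, -3, 2, 9, 12, 14]
Stage 4 (SUM): sum[0..0]=0, sum[0..1]=-3, sum[0..2]=-1, sum[0..3]=8, sum[0..4]=20, sum[0..5]=34 -> [0, -3, -1, 8, 20, 34]
Output sum: 58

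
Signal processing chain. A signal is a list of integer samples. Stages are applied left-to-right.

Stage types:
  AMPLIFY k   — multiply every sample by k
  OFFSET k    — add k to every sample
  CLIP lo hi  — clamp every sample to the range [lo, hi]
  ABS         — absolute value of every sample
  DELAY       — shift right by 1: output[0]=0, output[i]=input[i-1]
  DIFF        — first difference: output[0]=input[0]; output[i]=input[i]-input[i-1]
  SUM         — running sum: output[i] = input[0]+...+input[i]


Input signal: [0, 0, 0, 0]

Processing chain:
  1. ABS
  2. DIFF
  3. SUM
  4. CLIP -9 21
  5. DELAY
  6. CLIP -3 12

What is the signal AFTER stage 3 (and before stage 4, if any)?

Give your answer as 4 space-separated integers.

Answer: 0 0 0 0

Derivation:
Input: [0, 0, 0, 0]
Stage 1 (ABS): |0|=0, |0|=0, |0|=0, |0|=0 -> [0, 0, 0, 0]
Stage 2 (DIFF): s[0]=0, 0-0=0, 0-0=0, 0-0=0 -> [0, 0, 0, 0]
Stage 3 (SUM): sum[0..0]=0, sum[0..1]=0, sum[0..2]=0, sum[0..3]=0 -> [0, 0, 0, 0]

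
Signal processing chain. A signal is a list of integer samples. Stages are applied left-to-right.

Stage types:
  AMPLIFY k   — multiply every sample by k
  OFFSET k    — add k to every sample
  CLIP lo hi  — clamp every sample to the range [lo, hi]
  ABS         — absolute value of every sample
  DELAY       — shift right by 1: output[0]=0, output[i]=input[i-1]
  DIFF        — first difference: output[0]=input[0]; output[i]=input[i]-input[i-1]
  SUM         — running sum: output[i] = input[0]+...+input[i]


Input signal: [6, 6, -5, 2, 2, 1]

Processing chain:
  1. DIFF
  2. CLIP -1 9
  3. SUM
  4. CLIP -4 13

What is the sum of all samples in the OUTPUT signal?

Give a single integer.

Answer: 52

Derivation:
Input: [6, 6, -5, 2, 2, 1]
Stage 1 (DIFF): s[0]=6, 6-6=0, -5-6=-11, 2--5=7, 2-2=0, 1-2=-1 -> [6, 0, -11, 7, 0, -1]
Stage 2 (CLIP -1 9): clip(6,-1,9)=6, clip(0,-1,9)=0, clip(-11,-1,9)=-1, clip(7,-1,9)=7, clip(0,-1,9)=0, clip(-1,-1,9)=-1 -> [6, 0, -1, 7, 0, -1]
Stage 3 (SUM): sum[0..0]=6, sum[0..1]=6, sum[0..2]=5, sum[0..3]=12, sum[0..4]=12, sum[0..5]=11 -> [6, 6, 5, 12, 12, 11]
Stage 4 (CLIP -4 13): clip(6,-4,13)=6, clip(6,-4,13)=6, clip(5,-4,13)=5, clip(12,-4,13)=12, clip(12,-4,13)=12, clip(11,-4,13)=11 -> [6, 6, 5, 12, 12, 11]
Output sum: 52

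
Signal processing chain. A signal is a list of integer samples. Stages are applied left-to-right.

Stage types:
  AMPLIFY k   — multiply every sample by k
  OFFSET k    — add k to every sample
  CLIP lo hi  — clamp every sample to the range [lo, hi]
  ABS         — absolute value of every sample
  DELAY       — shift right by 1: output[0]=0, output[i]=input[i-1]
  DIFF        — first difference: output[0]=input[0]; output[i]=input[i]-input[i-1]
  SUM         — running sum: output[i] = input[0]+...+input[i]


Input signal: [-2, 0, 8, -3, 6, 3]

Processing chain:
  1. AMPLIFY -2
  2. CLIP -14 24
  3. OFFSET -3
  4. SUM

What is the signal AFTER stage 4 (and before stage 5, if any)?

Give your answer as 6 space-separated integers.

Input: [-2, 0, 8, -3, 6, 3]
Stage 1 (AMPLIFY -2): -2*-2=4, 0*-2=0, 8*-2=-16, -3*-2=6, 6*-2=-12, 3*-2=-6 -> [4, 0, -16, 6, -12, -6]
Stage 2 (CLIP -14 24): clip(4,-14,24)=4, clip(0,-14,24)=0, clip(-16,-14,24)=-14, clip(6,-14,24)=6, clip(-12,-14,24)=-12, clip(-6,-14,24)=-6 -> [4, 0, -14, 6, -12, -6]
Stage 3 (OFFSET -3): 4+-3=1, 0+-3=-3, -14+-3=-17, 6+-3=3, -12+-3=-15, -6+-3=-9 -> [1, -3, -17, 3, -15, -9]
Stage 4 (SUM): sum[0..0]=1, sum[0..1]=-2, sum[0..2]=-19, sum[0..3]=-16, sum[0..4]=-31, sum[0..5]=-40 -> [1, -2, -19, -16, -31, -40]

Answer: 1 -2 -19 -16 -31 -40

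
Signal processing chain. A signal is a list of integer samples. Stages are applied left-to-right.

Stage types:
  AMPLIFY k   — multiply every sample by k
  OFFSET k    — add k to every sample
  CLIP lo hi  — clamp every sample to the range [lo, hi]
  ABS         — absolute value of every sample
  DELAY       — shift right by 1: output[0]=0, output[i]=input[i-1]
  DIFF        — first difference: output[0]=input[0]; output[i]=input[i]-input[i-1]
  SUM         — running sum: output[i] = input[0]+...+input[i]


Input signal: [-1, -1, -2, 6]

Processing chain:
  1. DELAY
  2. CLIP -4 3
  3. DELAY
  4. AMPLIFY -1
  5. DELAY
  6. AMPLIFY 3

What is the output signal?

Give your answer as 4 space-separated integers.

Input: [-1, -1, -2, 6]
Stage 1 (DELAY): [0, -1, -1, -2] = [0, -1, -1, -2] -> [0, -1, -1, -2]
Stage 2 (CLIP -4 3): clip(0,-4,3)=0, clip(-1,-4,3)=-1, clip(-1,-4,3)=-1, clip(-2,-4,3)=-2 -> [0, -1, -1, -2]
Stage 3 (DELAY): [0, 0, -1, -1] = [0, 0, -1, -1] -> [0, 0, -1, -1]
Stage 4 (AMPLIFY -1): 0*-1=0, 0*-1=0, -1*-1=1, -1*-1=1 -> [0, 0, 1, 1]
Stage 5 (DELAY): [0, 0, 0, 1] = [0, 0, 0, 1] -> [0, 0, 0, 1]
Stage 6 (AMPLIFY 3): 0*3=0, 0*3=0, 0*3=0, 1*3=3 -> [0, 0, 0, 3]

Answer: 0 0 0 3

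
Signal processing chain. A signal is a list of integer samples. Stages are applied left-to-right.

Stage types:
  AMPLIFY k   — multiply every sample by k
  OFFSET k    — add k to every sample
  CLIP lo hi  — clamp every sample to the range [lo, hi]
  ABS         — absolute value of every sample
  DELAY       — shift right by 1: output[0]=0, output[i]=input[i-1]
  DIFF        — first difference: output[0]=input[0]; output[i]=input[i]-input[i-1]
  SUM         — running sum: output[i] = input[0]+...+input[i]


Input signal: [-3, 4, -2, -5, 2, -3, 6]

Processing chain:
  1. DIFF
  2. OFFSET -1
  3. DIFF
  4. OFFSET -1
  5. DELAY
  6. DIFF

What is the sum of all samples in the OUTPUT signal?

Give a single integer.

Answer: -13

Derivation:
Input: [-3, 4, -2, -5, 2, -3, 6]
Stage 1 (DIFF): s[0]=-3, 4--3=7, -2-4=-6, -5--2=-3, 2--5=7, -3-2=-5, 6--3=9 -> [-3, 7, -6, -3, 7, -5, 9]
Stage 2 (OFFSET -1): -3+-1=-4, 7+-1=6, -6+-1=-7, -3+-1=-4, 7+-1=6, -5+-1=-6, 9+-1=8 -> [-4, 6, -7, -4, 6, -6, 8]
Stage 3 (DIFF): s[0]=-4, 6--4=10, -7-6=-13, -4--7=3, 6--4=10, -6-6=-12, 8--6=14 -> [-4, 10, -13, 3, 10, -12, 14]
Stage 4 (OFFSET -1): -4+-1=-5, 10+-1=9, -13+-1=-14, 3+-1=2, 10+-1=9, -12+-1=-13, 14+-1=13 -> [-5, 9, -14, 2, 9, -13, 13]
Stage 5 (DELAY): [0, -5, 9, -14, 2, 9, -13] = [0, -5, 9, -14, 2, 9, -13] -> [0, -5, 9, -14, 2, 9, -13]
Stage 6 (DIFF): s[0]=0, -5-0=-5, 9--5=14, -14-9=-23, 2--14=16, 9-2=7, -13-9=-22 -> [0, -5, 14, -23, 16, 7, -22]
Output sum: -13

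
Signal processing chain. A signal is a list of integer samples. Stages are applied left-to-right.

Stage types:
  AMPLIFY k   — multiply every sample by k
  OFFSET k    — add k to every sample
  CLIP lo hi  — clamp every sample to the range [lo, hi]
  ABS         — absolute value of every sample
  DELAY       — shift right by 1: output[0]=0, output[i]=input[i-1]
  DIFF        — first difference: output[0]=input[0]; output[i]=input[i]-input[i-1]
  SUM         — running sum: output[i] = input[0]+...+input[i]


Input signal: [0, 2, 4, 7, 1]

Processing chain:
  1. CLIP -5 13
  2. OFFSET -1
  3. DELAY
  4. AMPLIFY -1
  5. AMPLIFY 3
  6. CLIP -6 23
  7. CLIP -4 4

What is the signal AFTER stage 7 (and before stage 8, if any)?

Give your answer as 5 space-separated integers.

Answer: 0 3 -3 -4 -4

Derivation:
Input: [0, 2, 4, 7, 1]
Stage 1 (CLIP -5 13): clip(0,-5,13)=0, clip(2,-5,13)=2, clip(4,-5,13)=4, clip(7,-5,13)=7, clip(1,-5,13)=1 -> [0, 2, 4, 7, 1]
Stage 2 (OFFSET -1): 0+-1=-1, 2+-1=1, 4+-1=3, 7+-1=6, 1+-1=0 -> [-1, 1, 3, 6, 0]
Stage 3 (DELAY): [0, -1, 1, 3, 6] = [0, -1, 1, 3, 6] -> [0, -1, 1, 3, 6]
Stage 4 (AMPLIFY -1): 0*-1=0, -1*-1=1, 1*-1=-1, 3*-1=-3, 6*-1=-6 -> [0, 1, -1, -3, -6]
Stage 5 (AMPLIFY 3): 0*3=0, 1*3=3, -1*3=-3, -3*3=-9, -6*3=-18 -> [0, 3, -3, -9, -18]
Stage 6 (CLIP -6 23): clip(0,-6,23)=0, clip(3,-6,23)=3, clip(-3,-6,23)=-3, clip(-9,-6,23)=-6, clip(-18,-6,23)=-6 -> [0, 3, -3, -6, -6]
Stage 7 (CLIP -4 4): clip(0,-4,4)=0, clip(3,-4,4)=3, clip(-3,-4,4)=-3, clip(-6,-4,4)=-4, clip(-6,-4,4)=-4 -> [0, 3, -3, -4, -4]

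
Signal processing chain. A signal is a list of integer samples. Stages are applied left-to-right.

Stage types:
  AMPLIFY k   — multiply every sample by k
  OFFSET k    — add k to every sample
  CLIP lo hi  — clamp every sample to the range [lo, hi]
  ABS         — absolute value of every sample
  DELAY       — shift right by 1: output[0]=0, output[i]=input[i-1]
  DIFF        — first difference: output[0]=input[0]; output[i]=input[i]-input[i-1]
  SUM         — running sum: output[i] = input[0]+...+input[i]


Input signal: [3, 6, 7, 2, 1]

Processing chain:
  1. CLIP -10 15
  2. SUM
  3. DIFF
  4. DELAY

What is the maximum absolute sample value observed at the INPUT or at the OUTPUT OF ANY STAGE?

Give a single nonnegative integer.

Answer: 19

Derivation:
Input: [3, 6, 7, 2, 1] (max |s|=7)
Stage 1 (CLIP -10 15): clip(3,-10,15)=3, clip(6,-10,15)=6, clip(7,-10,15)=7, clip(2,-10,15)=2, clip(1,-10,15)=1 -> [3, 6, 7, 2, 1] (max |s|=7)
Stage 2 (SUM): sum[0..0]=3, sum[0..1]=9, sum[0..2]=16, sum[0..3]=18, sum[0..4]=19 -> [3, 9, 16, 18, 19] (max |s|=19)
Stage 3 (DIFF): s[0]=3, 9-3=6, 16-9=7, 18-16=2, 19-18=1 -> [3, 6, 7, 2, 1] (max |s|=7)
Stage 4 (DELAY): [0, 3, 6, 7, 2] = [0, 3, 6, 7, 2] -> [0, 3, 6, 7, 2] (max |s|=7)
Overall max amplitude: 19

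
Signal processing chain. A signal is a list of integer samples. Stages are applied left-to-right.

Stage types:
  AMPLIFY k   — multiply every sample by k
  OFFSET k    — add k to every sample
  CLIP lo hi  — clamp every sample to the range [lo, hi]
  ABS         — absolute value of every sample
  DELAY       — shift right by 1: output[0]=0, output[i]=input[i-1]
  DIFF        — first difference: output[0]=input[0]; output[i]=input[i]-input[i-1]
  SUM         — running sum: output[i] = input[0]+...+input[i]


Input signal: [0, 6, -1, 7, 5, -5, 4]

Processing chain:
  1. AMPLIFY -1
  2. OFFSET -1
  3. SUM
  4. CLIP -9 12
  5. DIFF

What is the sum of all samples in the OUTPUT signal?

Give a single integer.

Answer: -9

Derivation:
Input: [0, 6, -1, 7, 5, -5, 4]
Stage 1 (AMPLIFY -1): 0*-1=0, 6*-1=-6, -1*-1=1, 7*-1=-7, 5*-1=-5, -5*-1=5, 4*-1=-4 -> [0, -6, 1, -7, -5, 5, -4]
Stage 2 (OFFSET -1): 0+-1=-1, -6+-1=-7, 1+-1=0, -7+-1=-8, -5+-1=-6, 5+-1=4, -4+-1=-5 -> [-1, -7, 0, -8, -6, 4, -5]
Stage 3 (SUM): sum[0..0]=-1, sum[0..1]=-8, sum[0..2]=-8, sum[0..3]=-16, sum[0..4]=-22, sum[0..5]=-18, sum[0..6]=-23 -> [-1, -8, -8, -16, -22, -18, -23]
Stage 4 (CLIP -9 12): clip(-1,-9,12)=-1, clip(-8,-9,12)=-8, clip(-8,-9,12)=-8, clip(-16,-9,12)=-9, clip(-22,-9,12)=-9, clip(-18,-9,12)=-9, clip(-23,-9,12)=-9 -> [-1, -8, -8, -9, -9, -9, -9]
Stage 5 (DIFF): s[0]=-1, -8--1=-7, -8--8=0, -9--8=-1, -9--9=0, -9--9=0, -9--9=0 -> [-1, -7, 0, -1, 0, 0, 0]
Output sum: -9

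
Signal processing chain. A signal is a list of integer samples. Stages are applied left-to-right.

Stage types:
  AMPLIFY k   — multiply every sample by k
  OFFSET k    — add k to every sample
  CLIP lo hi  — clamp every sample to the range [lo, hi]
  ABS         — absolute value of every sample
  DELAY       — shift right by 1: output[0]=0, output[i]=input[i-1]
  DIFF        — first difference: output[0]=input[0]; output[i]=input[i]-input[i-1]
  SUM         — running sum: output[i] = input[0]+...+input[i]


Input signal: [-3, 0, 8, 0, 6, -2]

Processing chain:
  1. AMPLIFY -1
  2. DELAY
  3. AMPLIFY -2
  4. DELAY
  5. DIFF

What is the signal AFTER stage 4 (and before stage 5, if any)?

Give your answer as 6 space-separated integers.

Answer: 0 0 -6 0 16 0

Derivation:
Input: [-3, 0, 8, 0, 6, -2]
Stage 1 (AMPLIFY -1): -3*-1=3, 0*-1=0, 8*-1=-8, 0*-1=0, 6*-1=-6, -2*-1=2 -> [3, 0, -8, 0, -6, 2]
Stage 2 (DELAY): [0, 3, 0, -8, 0, -6] = [0, 3, 0, -8, 0, -6] -> [0, 3, 0, -8, 0, -6]
Stage 3 (AMPLIFY -2): 0*-2=0, 3*-2=-6, 0*-2=0, -8*-2=16, 0*-2=0, -6*-2=12 -> [0, -6, 0, 16, 0, 12]
Stage 4 (DELAY): [0, 0, -6, 0, 16, 0] = [0, 0, -6, 0, 16, 0] -> [0, 0, -6, 0, 16, 0]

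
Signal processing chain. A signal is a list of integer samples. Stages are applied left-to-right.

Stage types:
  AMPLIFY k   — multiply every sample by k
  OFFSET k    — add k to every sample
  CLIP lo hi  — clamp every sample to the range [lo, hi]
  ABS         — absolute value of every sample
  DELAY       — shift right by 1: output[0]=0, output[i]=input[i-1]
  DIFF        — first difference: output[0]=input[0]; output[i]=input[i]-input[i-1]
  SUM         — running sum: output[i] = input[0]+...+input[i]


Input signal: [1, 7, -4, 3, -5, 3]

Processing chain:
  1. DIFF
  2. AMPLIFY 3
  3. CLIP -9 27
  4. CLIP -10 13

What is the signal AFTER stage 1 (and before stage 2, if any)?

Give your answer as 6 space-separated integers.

Input: [1, 7, -4, 3, -5, 3]
Stage 1 (DIFF): s[0]=1, 7-1=6, -4-7=-11, 3--4=7, -5-3=-8, 3--5=8 -> [1, 6, -11, 7, -8, 8]

Answer: 1 6 -11 7 -8 8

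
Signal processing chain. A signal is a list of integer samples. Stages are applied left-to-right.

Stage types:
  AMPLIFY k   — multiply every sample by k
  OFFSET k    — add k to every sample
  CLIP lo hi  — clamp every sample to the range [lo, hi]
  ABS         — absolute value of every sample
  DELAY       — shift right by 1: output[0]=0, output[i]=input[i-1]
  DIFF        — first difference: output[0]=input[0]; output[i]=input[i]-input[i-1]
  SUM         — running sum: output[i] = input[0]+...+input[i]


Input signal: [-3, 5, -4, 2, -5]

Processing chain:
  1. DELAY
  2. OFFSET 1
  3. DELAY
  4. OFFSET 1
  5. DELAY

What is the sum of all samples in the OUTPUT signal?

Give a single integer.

Answer: 9

Derivation:
Input: [-3, 5, -4, 2, -5]
Stage 1 (DELAY): [0, -3, 5, -4, 2] = [0, -3, 5, -4, 2] -> [0, -3, 5, -4, 2]
Stage 2 (OFFSET 1): 0+1=1, -3+1=-2, 5+1=6, -4+1=-3, 2+1=3 -> [1, -2, 6, -3, 3]
Stage 3 (DELAY): [0, 1, -2, 6, -3] = [0, 1, -2, 6, -3] -> [0, 1, -2, 6, -3]
Stage 4 (OFFSET 1): 0+1=1, 1+1=2, -2+1=-1, 6+1=7, -3+1=-2 -> [1, 2, -1, 7, -2]
Stage 5 (DELAY): [0, 1, 2, -1, 7] = [0, 1, 2, -1, 7] -> [0, 1, 2, -1, 7]
Output sum: 9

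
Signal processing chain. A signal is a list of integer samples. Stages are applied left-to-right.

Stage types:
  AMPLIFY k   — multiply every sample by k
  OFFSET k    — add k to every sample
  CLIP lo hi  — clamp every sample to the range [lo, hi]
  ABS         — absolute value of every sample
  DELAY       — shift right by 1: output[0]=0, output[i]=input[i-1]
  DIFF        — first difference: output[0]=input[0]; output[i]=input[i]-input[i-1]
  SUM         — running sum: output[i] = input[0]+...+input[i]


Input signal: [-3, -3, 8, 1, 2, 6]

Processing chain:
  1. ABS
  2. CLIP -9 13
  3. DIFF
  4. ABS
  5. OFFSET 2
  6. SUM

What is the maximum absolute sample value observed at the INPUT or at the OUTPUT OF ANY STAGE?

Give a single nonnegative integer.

Input: [-3, -3, 8, 1, 2, 6] (max |s|=8)
Stage 1 (ABS): |-3|=3, |-3|=3, |8|=8, |1|=1, |2|=2, |6|=6 -> [3, 3, 8, 1, 2, 6] (max |s|=8)
Stage 2 (CLIP -9 13): clip(3,-9,13)=3, clip(3,-9,13)=3, clip(8,-9,13)=8, clip(1,-9,13)=1, clip(2,-9,13)=2, clip(6,-9,13)=6 -> [3, 3, 8, 1, 2, 6] (max |s|=8)
Stage 3 (DIFF): s[0]=3, 3-3=0, 8-3=5, 1-8=-7, 2-1=1, 6-2=4 -> [3, 0, 5, -7, 1, 4] (max |s|=7)
Stage 4 (ABS): |3|=3, |0|=0, |5|=5, |-7|=7, |1|=1, |4|=4 -> [3, 0, 5, 7, 1, 4] (max |s|=7)
Stage 5 (OFFSET 2): 3+2=5, 0+2=2, 5+2=7, 7+2=9, 1+2=3, 4+2=6 -> [5, 2, 7, 9, 3, 6] (max |s|=9)
Stage 6 (SUM): sum[0..0]=5, sum[0..1]=7, sum[0..2]=14, sum[0..3]=23, sum[0..4]=26, sum[0..5]=32 -> [5, 7, 14, 23, 26, 32] (max |s|=32)
Overall max amplitude: 32

Answer: 32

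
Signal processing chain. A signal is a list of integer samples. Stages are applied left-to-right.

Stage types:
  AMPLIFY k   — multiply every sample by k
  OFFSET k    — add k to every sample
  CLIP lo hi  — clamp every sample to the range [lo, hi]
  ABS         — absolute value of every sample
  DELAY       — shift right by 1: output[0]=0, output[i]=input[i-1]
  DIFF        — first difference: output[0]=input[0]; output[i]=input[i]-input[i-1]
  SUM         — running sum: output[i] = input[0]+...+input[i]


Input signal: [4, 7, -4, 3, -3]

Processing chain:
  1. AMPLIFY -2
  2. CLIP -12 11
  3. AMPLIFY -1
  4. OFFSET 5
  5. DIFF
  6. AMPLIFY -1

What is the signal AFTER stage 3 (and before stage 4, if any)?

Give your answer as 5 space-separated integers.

Input: [4, 7, -4, 3, -3]
Stage 1 (AMPLIFY -2): 4*-2=-8, 7*-2=-14, -4*-2=8, 3*-2=-6, -3*-2=6 -> [-8, -14, 8, -6, 6]
Stage 2 (CLIP -12 11): clip(-8,-12,11)=-8, clip(-14,-12,11)=-12, clip(8,-12,11)=8, clip(-6,-12,11)=-6, clip(6,-12,11)=6 -> [-8, -12, 8, -6, 6]
Stage 3 (AMPLIFY -1): -8*-1=8, -12*-1=12, 8*-1=-8, -6*-1=6, 6*-1=-6 -> [8, 12, -8, 6, -6]

Answer: 8 12 -8 6 -6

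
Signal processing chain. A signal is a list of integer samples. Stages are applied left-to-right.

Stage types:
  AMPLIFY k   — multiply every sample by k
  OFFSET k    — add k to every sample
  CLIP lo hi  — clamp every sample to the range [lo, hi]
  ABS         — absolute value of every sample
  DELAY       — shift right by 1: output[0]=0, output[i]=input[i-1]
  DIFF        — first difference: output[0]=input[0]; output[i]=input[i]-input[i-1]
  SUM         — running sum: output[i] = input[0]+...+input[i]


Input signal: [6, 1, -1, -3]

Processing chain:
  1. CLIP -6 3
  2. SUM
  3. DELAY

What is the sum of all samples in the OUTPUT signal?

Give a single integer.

Answer: 10

Derivation:
Input: [6, 1, -1, -3]
Stage 1 (CLIP -6 3): clip(6,-6,3)=3, clip(1,-6,3)=1, clip(-1,-6,3)=-1, clip(-3,-6,3)=-3 -> [3, 1, -1, -3]
Stage 2 (SUM): sum[0..0]=3, sum[0..1]=4, sum[0..2]=3, sum[0..3]=0 -> [3, 4, 3, 0]
Stage 3 (DELAY): [0, 3, 4, 3] = [0, 3, 4, 3] -> [0, 3, 4, 3]
Output sum: 10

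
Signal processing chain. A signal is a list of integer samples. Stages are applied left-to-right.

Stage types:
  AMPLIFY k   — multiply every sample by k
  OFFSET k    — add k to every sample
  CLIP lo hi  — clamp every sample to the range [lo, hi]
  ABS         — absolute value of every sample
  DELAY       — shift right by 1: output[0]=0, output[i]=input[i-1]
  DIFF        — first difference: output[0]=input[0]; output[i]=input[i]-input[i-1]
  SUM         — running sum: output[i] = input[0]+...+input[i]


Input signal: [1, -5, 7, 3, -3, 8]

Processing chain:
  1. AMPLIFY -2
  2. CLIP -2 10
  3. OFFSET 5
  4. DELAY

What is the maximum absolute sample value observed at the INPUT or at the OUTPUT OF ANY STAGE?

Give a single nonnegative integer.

Input: [1, -5, 7, 3, -3, 8] (max |s|=8)
Stage 1 (AMPLIFY -2): 1*-2=-2, -5*-2=10, 7*-2=-14, 3*-2=-6, -3*-2=6, 8*-2=-16 -> [-2, 10, -14, -6, 6, -16] (max |s|=16)
Stage 2 (CLIP -2 10): clip(-2,-2,10)=-2, clip(10,-2,10)=10, clip(-14,-2,10)=-2, clip(-6,-2,10)=-2, clip(6,-2,10)=6, clip(-16,-2,10)=-2 -> [-2, 10, -2, -2, 6, -2] (max |s|=10)
Stage 3 (OFFSET 5): -2+5=3, 10+5=15, -2+5=3, -2+5=3, 6+5=11, -2+5=3 -> [3, 15, 3, 3, 11, 3] (max |s|=15)
Stage 4 (DELAY): [0, 3, 15, 3, 3, 11] = [0, 3, 15, 3, 3, 11] -> [0, 3, 15, 3, 3, 11] (max |s|=15)
Overall max amplitude: 16

Answer: 16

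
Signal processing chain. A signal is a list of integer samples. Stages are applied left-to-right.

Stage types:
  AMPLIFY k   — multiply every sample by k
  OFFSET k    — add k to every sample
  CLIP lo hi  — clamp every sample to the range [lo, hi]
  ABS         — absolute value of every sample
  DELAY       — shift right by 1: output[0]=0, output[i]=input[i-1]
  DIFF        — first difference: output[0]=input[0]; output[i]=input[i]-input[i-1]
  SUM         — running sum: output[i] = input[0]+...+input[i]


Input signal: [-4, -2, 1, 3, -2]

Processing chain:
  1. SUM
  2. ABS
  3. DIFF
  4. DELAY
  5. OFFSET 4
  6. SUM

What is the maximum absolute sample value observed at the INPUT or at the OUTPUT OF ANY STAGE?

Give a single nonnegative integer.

Input: [-4, -2, 1, 3, -2] (max |s|=4)
Stage 1 (SUM): sum[0..0]=-4, sum[0..1]=-6, sum[0..2]=-5, sum[0..3]=-2, sum[0..4]=-4 -> [-4, -6, -5, -2, -4] (max |s|=6)
Stage 2 (ABS): |-4|=4, |-6|=6, |-5|=5, |-2|=2, |-4|=4 -> [4, 6, 5, 2, 4] (max |s|=6)
Stage 3 (DIFF): s[0]=4, 6-4=2, 5-6=-1, 2-5=-3, 4-2=2 -> [4, 2, -1, -3, 2] (max |s|=4)
Stage 4 (DELAY): [0, 4, 2, -1, -3] = [0, 4, 2, -1, -3] -> [0, 4, 2, -1, -3] (max |s|=4)
Stage 5 (OFFSET 4): 0+4=4, 4+4=8, 2+4=6, -1+4=3, -3+4=1 -> [4, 8, 6, 3, 1] (max |s|=8)
Stage 6 (SUM): sum[0..0]=4, sum[0..1]=12, sum[0..2]=18, sum[0..3]=21, sum[0..4]=22 -> [4, 12, 18, 21, 22] (max |s|=22)
Overall max amplitude: 22

Answer: 22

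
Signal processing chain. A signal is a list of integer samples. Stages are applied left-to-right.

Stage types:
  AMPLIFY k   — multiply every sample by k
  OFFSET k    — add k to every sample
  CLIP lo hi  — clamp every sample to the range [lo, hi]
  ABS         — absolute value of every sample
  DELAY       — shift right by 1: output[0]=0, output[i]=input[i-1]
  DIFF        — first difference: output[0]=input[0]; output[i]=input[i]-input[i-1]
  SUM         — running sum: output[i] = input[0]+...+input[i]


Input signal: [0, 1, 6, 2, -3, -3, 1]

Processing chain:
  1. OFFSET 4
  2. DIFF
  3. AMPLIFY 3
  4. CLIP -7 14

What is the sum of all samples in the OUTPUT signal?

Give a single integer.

Answer: 27

Derivation:
Input: [0, 1, 6, 2, -3, -3, 1]
Stage 1 (OFFSET 4): 0+4=4, 1+4=5, 6+4=10, 2+4=6, -3+4=1, -3+4=1, 1+4=5 -> [4, 5, 10, 6, 1, 1, 5]
Stage 2 (DIFF): s[0]=4, 5-4=1, 10-5=5, 6-10=-4, 1-6=-5, 1-1=0, 5-1=4 -> [4, 1, 5, -4, -5, 0, 4]
Stage 3 (AMPLIFY 3): 4*3=12, 1*3=3, 5*3=15, -4*3=-12, -5*3=-15, 0*3=0, 4*3=12 -> [12, 3, 15, -12, -15, 0, 12]
Stage 4 (CLIP -7 14): clip(12,-7,14)=12, clip(3,-7,14)=3, clip(15,-7,14)=14, clip(-12,-7,14)=-7, clip(-15,-7,14)=-7, clip(0,-7,14)=0, clip(12,-7,14)=12 -> [12, 3, 14, -7, -7, 0, 12]
Output sum: 27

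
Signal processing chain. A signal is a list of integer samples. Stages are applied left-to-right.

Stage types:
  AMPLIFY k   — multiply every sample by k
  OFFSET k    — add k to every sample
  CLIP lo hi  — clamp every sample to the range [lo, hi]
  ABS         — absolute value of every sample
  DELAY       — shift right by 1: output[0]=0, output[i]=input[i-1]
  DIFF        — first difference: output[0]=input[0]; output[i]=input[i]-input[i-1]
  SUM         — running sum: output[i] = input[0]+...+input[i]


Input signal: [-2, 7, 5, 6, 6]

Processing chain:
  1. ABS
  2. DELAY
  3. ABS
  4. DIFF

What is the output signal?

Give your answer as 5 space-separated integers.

Answer: 0 2 5 -2 1

Derivation:
Input: [-2, 7, 5, 6, 6]
Stage 1 (ABS): |-2|=2, |7|=7, |5|=5, |6|=6, |6|=6 -> [2, 7, 5, 6, 6]
Stage 2 (DELAY): [0, 2, 7, 5, 6] = [0, 2, 7, 5, 6] -> [0, 2, 7, 5, 6]
Stage 3 (ABS): |0|=0, |2|=2, |7|=7, |5|=5, |6|=6 -> [0, 2, 7, 5, 6]
Stage 4 (DIFF): s[0]=0, 2-0=2, 7-2=5, 5-7=-2, 6-5=1 -> [0, 2, 5, -2, 1]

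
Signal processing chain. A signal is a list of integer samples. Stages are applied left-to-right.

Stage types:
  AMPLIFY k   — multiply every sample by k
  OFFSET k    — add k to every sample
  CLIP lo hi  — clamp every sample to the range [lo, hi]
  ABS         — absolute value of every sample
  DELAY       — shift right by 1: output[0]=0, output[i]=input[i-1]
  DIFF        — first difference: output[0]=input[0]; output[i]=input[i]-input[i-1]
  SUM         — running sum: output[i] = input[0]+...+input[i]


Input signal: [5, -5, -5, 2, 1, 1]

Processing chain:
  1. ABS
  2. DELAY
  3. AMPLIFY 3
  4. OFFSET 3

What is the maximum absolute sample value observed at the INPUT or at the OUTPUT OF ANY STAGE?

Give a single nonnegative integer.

Answer: 18

Derivation:
Input: [5, -5, -5, 2, 1, 1] (max |s|=5)
Stage 1 (ABS): |5|=5, |-5|=5, |-5|=5, |2|=2, |1|=1, |1|=1 -> [5, 5, 5, 2, 1, 1] (max |s|=5)
Stage 2 (DELAY): [0, 5, 5, 5, 2, 1] = [0, 5, 5, 5, 2, 1] -> [0, 5, 5, 5, 2, 1] (max |s|=5)
Stage 3 (AMPLIFY 3): 0*3=0, 5*3=15, 5*3=15, 5*3=15, 2*3=6, 1*3=3 -> [0, 15, 15, 15, 6, 3] (max |s|=15)
Stage 4 (OFFSET 3): 0+3=3, 15+3=18, 15+3=18, 15+3=18, 6+3=9, 3+3=6 -> [3, 18, 18, 18, 9, 6] (max |s|=18)
Overall max amplitude: 18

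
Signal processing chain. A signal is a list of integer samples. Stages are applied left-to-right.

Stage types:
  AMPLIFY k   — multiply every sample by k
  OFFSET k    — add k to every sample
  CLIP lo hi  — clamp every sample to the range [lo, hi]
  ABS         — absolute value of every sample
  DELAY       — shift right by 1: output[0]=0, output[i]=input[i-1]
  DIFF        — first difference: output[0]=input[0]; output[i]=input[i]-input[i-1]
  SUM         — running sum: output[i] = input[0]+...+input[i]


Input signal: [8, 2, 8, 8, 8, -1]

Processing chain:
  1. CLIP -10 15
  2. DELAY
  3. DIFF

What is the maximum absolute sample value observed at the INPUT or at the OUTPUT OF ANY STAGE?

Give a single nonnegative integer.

Input: [8, 2, 8, 8, 8, -1] (max |s|=8)
Stage 1 (CLIP -10 15): clip(8,-10,15)=8, clip(2,-10,15)=2, clip(8,-10,15)=8, clip(8,-10,15)=8, clip(8,-10,15)=8, clip(-1,-10,15)=-1 -> [8, 2, 8, 8, 8, -1] (max |s|=8)
Stage 2 (DELAY): [0, 8, 2, 8, 8, 8] = [0, 8, 2, 8, 8, 8] -> [0, 8, 2, 8, 8, 8] (max |s|=8)
Stage 3 (DIFF): s[0]=0, 8-0=8, 2-8=-6, 8-2=6, 8-8=0, 8-8=0 -> [0, 8, -6, 6, 0, 0] (max |s|=8)
Overall max amplitude: 8

Answer: 8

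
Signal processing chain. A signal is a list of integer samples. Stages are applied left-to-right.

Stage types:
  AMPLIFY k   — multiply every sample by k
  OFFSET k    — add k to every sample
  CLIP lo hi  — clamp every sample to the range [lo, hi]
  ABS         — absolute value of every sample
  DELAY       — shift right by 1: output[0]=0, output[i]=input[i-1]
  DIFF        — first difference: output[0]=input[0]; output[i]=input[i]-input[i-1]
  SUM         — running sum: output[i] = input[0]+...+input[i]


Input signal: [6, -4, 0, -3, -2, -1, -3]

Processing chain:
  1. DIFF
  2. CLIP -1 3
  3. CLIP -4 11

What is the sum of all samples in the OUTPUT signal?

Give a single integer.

Answer: 5

Derivation:
Input: [6, -4, 0, -3, -2, -1, -3]
Stage 1 (DIFF): s[0]=6, -4-6=-10, 0--4=4, -3-0=-3, -2--3=1, -1--2=1, -3--1=-2 -> [6, -10, 4, -3, 1, 1, -2]
Stage 2 (CLIP -1 3): clip(6,-1,3)=3, clip(-10,-1,3)=-1, clip(4,-1,3)=3, clip(-3,-1,3)=-1, clip(1,-1,3)=1, clip(1,-1,3)=1, clip(-2,-1,3)=-1 -> [3, -1, 3, -1, 1, 1, -1]
Stage 3 (CLIP -4 11): clip(3,-4,11)=3, clip(-1,-4,11)=-1, clip(3,-4,11)=3, clip(-1,-4,11)=-1, clip(1,-4,11)=1, clip(1,-4,11)=1, clip(-1,-4,11)=-1 -> [3, -1, 3, -1, 1, 1, -1]
Output sum: 5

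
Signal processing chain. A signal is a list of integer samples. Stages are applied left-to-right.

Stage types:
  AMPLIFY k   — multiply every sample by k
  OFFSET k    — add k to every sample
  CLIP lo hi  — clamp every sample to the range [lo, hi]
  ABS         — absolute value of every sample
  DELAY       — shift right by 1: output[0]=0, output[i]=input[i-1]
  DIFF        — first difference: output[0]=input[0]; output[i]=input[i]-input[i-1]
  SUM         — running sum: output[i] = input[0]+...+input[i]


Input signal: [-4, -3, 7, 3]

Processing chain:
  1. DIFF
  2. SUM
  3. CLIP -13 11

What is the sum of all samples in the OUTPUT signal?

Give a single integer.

Input: [-4, -3, 7, 3]
Stage 1 (DIFF): s[0]=-4, -3--4=1, 7--3=10, 3-7=-4 -> [-4, 1, 10, -4]
Stage 2 (SUM): sum[0..0]=-4, sum[0..1]=-3, sum[0..2]=7, sum[0..3]=3 -> [-4, -3, 7, 3]
Stage 3 (CLIP -13 11): clip(-4,-13,11)=-4, clip(-3,-13,11)=-3, clip(7,-13,11)=7, clip(3,-13,11)=3 -> [-4, -3, 7, 3]
Output sum: 3

Answer: 3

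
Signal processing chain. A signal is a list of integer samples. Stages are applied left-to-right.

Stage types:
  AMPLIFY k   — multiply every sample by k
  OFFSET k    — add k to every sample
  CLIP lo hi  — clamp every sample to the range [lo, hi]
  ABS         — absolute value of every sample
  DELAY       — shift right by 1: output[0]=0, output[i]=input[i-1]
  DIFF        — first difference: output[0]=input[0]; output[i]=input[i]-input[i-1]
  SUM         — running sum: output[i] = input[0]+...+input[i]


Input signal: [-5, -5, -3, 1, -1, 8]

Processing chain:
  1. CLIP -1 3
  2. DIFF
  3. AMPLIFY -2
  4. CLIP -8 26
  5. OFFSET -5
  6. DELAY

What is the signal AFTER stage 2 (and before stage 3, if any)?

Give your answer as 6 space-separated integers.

Answer: -1 0 0 2 -2 4

Derivation:
Input: [-5, -5, -3, 1, -1, 8]
Stage 1 (CLIP -1 3): clip(-5,-1,3)=-1, clip(-5,-1,3)=-1, clip(-3,-1,3)=-1, clip(1,-1,3)=1, clip(-1,-1,3)=-1, clip(8,-1,3)=3 -> [-1, -1, -1, 1, -1, 3]
Stage 2 (DIFF): s[0]=-1, -1--1=0, -1--1=0, 1--1=2, -1-1=-2, 3--1=4 -> [-1, 0, 0, 2, -2, 4]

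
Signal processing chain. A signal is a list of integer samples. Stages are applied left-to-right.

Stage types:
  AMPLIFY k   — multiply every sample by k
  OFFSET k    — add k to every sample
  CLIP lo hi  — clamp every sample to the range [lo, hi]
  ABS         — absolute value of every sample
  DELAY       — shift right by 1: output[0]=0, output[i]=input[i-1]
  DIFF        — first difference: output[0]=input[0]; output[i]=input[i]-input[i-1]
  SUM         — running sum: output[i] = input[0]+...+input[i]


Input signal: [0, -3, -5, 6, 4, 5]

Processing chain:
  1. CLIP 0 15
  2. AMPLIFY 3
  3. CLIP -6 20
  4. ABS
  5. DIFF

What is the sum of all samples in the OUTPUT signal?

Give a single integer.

Answer: 15

Derivation:
Input: [0, -3, -5, 6, 4, 5]
Stage 1 (CLIP 0 15): clip(0,0,15)=0, clip(-3,0,15)=0, clip(-5,0,15)=0, clip(6,0,15)=6, clip(4,0,15)=4, clip(5,0,15)=5 -> [0, 0, 0, 6, 4, 5]
Stage 2 (AMPLIFY 3): 0*3=0, 0*3=0, 0*3=0, 6*3=18, 4*3=12, 5*3=15 -> [0, 0, 0, 18, 12, 15]
Stage 3 (CLIP -6 20): clip(0,-6,20)=0, clip(0,-6,20)=0, clip(0,-6,20)=0, clip(18,-6,20)=18, clip(12,-6,20)=12, clip(15,-6,20)=15 -> [0, 0, 0, 18, 12, 15]
Stage 4 (ABS): |0|=0, |0|=0, |0|=0, |18|=18, |12|=12, |15|=15 -> [0, 0, 0, 18, 12, 15]
Stage 5 (DIFF): s[0]=0, 0-0=0, 0-0=0, 18-0=18, 12-18=-6, 15-12=3 -> [0, 0, 0, 18, -6, 3]
Output sum: 15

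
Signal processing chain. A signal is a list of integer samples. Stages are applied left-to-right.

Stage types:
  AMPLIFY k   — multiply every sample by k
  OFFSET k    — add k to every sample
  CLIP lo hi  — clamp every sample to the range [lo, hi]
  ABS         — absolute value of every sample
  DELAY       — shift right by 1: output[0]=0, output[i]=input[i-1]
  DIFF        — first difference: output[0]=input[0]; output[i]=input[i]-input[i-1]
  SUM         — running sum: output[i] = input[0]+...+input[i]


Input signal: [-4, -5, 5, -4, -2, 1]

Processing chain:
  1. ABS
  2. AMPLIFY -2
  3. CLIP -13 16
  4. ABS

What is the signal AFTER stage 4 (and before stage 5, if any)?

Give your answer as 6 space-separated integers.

Answer: 8 10 10 8 4 2

Derivation:
Input: [-4, -5, 5, -4, -2, 1]
Stage 1 (ABS): |-4|=4, |-5|=5, |5|=5, |-4|=4, |-2|=2, |1|=1 -> [4, 5, 5, 4, 2, 1]
Stage 2 (AMPLIFY -2): 4*-2=-8, 5*-2=-10, 5*-2=-10, 4*-2=-8, 2*-2=-4, 1*-2=-2 -> [-8, -10, -10, -8, -4, -2]
Stage 3 (CLIP -13 16): clip(-8,-13,16)=-8, clip(-10,-13,16)=-10, clip(-10,-13,16)=-10, clip(-8,-13,16)=-8, clip(-4,-13,16)=-4, clip(-2,-13,16)=-2 -> [-8, -10, -10, -8, -4, -2]
Stage 4 (ABS): |-8|=8, |-10|=10, |-10|=10, |-8|=8, |-4|=4, |-2|=2 -> [8, 10, 10, 8, 4, 2]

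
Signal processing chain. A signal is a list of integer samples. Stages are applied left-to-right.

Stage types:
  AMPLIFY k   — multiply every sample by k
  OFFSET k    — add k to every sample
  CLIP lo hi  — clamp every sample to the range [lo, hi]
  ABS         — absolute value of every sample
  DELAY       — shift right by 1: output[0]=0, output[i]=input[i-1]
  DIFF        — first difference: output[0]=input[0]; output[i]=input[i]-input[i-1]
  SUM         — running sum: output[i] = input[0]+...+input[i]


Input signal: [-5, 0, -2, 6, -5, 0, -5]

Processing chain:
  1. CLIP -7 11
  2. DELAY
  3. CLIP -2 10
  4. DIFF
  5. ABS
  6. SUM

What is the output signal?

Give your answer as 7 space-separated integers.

Answer: 0 2 4 6 14 22 24

Derivation:
Input: [-5, 0, -2, 6, -5, 0, -5]
Stage 1 (CLIP -7 11): clip(-5,-7,11)=-5, clip(0,-7,11)=0, clip(-2,-7,11)=-2, clip(6,-7,11)=6, clip(-5,-7,11)=-5, clip(0,-7,11)=0, clip(-5,-7,11)=-5 -> [-5, 0, -2, 6, -5, 0, -5]
Stage 2 (DELAY): [0, -5, 0, -2, 6, -5, 0] = [0, -5, 0, -2, 6, -5, 0] -> [0, -5, 0, -2, 6, -5, 0]
Stage 3 (CLIP -2 10): clip(0,-2,10)=0, clip(-5,-2,10)=-2, clip(0,-2,10)=0, clip(-2,-2,10)=-2, clip(6,-2,10)=6, clip(-5,-2,10)=-2, clip(0,-2,10)=0 -> [0, -2, 0, -2, 6, -2, 0]
Stage 4 (DIFF): s[0]=0, -2-0=-2, 0--2=2, -2-0=-2, 6--2=8, -2-6=-8, 0--2=2 -> [0, -2, 2, -2, 8, -8, 2]
Stage 5 (ABS): |0|=0, |-2|=2, |2|=2, |-2|=2, |8|=8, |-8|=8, |2|=2 -> [0, 2, 2, 2, 8, 8, 2]
Stage 6 (SUM): sum[0..0]=0, sum[0..1]=2, sum[0..2]=4, sum[0..3]=6, sum[0..4]=14, sum[0..5]=22, sum[0..6]=24 -> [0, 2, 4, 6, 14, 22, 24]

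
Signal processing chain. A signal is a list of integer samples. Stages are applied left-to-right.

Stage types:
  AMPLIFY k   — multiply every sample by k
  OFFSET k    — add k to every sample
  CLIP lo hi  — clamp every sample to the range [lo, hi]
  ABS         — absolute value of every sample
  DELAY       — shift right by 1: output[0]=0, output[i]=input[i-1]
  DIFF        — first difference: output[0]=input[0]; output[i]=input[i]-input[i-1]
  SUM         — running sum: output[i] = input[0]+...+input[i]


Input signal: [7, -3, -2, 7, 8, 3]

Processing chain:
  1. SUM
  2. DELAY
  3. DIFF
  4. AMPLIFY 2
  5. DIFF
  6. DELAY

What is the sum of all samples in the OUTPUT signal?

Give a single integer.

Answer: 14

Derivation:
Input: [7, -3, -2, 7, 8, 3]
Stage 1 (SUM): sum[0..0]=7, sum[0..1]=4, sum[0..2]=2, sum[0..3]=9, sum[0..4]=17, sum[0..5]=20 -> [7, 4, 2, 9, 17, 20]
Stage 2 (DELAY): [0, 7, 4, 2, 9, 17] = [0, 7, 4, 2, 9, 17] -> [0, 7, 4, 2, 9, 17]
Stage 3 (DIFF): s[0]=0, 7-0=7, 4-7=-3, 2-4=-2, 9-2=7, 17-9=8 -> [0, 7, -3, -2, 7, 8]
Stage 4 (AMPLIFY 2): 0*2=0, 7*2=14, -3*2=-6, -2*2=-4, 7*2=14, 8*2=16 -> [0, 14, -6, -4, 14, 16]
Stage 5 (DIFF): s[0]=0, 14-0=14, -6-14=-20, -4--6=2, 14--4=18, 16-14=2 -> [0, 14, -20, 2, 18, 2]
Stage 6 (DELAY): [0, 0, 14, -20, 2, 18] = [0, 0, 14, -20, 2, 18] -> [0, 0, 14, -20, 2, 18]
Output sum: 14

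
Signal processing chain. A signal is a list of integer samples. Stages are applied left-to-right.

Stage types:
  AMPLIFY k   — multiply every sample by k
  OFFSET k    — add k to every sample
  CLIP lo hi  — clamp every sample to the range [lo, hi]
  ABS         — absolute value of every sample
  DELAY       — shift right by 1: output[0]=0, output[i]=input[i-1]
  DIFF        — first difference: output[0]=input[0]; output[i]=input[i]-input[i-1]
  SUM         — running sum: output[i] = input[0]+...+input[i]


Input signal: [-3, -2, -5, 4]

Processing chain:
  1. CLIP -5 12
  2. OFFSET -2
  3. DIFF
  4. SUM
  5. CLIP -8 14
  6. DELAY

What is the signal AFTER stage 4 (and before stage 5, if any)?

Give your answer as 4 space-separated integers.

Input: [-3, -2, -5, 4]
Stage 1 (CLIP -5 12): clip(-3,-5,12)=-3, clip(-2,-5,12)=-2, clip(-5,-5,12)=-5, clip(4,-5,12)=4 -> [-3, -2, -5, 4]
Stage 2 (OFFSET -2): -3+-2=-5, -2+-2=-4, -5+-2=-7, 4+-2=2 -> [-5, -4, -7, 2]
Stage 3 (DIFF): s[0]=-5, -4--5=1, -7--4=-3, 2--7=9 -> [-5, 1, -3, 9]
Stage 4 (SUM): sum[0..0]=-5, sum[0..1]=-4, sum[0..2]=-7, sum[0..3]=2 -> [-5, -4, -7, 2]

Answer: -5 -4 -7 2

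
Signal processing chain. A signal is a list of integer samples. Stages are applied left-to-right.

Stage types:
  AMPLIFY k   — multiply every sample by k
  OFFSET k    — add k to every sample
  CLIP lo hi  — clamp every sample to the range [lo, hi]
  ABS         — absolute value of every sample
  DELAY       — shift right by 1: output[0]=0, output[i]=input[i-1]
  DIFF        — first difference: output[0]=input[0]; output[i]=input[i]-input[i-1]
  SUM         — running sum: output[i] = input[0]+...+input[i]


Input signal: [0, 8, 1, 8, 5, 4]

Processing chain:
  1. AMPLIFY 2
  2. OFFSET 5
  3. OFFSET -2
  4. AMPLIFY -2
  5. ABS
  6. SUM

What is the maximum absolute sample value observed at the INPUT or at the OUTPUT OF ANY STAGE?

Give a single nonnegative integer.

Answer: 140

Derivation:
Input: [0, 8, 1, 8, 5, 4] (max |s|=8)
Stage 1 (AMPLIFY 2): 0*2=0, 8*2=16, 1*2=2, 8*2=16, 5*2=10, 4*2=8 -> [0, 16, 2, 16, 10, 8] (max |s|=16)
Stage 2 (OFFSET 5): 0+5=5, 16+5=21, 2+5=7, 16+5=21, 10+5=15, 8+5=13 -> [5, 21, 7, 21, 15, 13] (max |s|=21)
Stage 3 (OFFSET -2): 5+-2=3, 21+-2=19, 7+-2=5, 21+-2=19, 15+-2=13, 13+-2=11 -> [3, 19, 5, 19, 13, 11] (max |s|=19)
Stage 4 (AMPLIFY -2): 3*-2=-6, 19*-2=-38, 5*-2=-10, 19*-2=-38, 13*-2=-26, 11*-2=-22 -> [-6, -38, -10, -38, -26, -22] (max |s|=38)
Stage 5 (ABS): |-6|=6, |-38|=38, |-10|=10, |-38|=38, |-26|=26, |-22|=22 -> [6, 38, 10, 38, 26, 22] (max |s|=38)
Stage 6 (SUM): sum[0..0]=6, sum[0..1]=44, sum[0..2]=54, sum[0..3]=92, sum[0..4]=118, sum[0..5]=140 -> [6, 44, 54, 92, 118, 140] (max |s|=140)
Overall max amplitude: 140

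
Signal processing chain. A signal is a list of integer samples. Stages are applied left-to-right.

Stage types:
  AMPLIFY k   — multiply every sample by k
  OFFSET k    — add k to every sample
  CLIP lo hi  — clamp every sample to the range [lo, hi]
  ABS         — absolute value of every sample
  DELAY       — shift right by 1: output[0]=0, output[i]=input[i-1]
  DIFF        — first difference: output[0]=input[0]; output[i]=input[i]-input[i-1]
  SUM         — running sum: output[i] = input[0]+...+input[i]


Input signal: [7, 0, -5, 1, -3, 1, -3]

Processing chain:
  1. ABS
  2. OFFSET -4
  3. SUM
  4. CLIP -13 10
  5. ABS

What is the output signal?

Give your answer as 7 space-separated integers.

Input: [7, 0, -5, 1, -3, 1, -3]
Stage 1 (ABS): |7|=7, |0|=0, |-5|=5, |1|=1, |-3|=3, |1|=1, |-3|=3 -> [7, 0, 5, 1, 3, 1, 3]
Stage 2 (OFFSET -4): 7+-4=3, 0+-4=-4, 5+-4=1, 1+-4=-3, 3+-4=-1, 1+-4=-3, 3+-4=-1 -> [3, -4, 1, -3, -1, -3, -1]
Stage 3 (SUM): sum[0..0]=3, sum[0..1]=-1, sum[0..2]=0, sum[0..3]=-3, sum[0..4]=-4, sum[0..5]=-7, sum[0..6]=-8 -> [3, -1, 0, -3, -4, -7, -8]
Stage 4 (CLIP -13 10): clip(3,-13,10)=3, clip(-1,-13,10)=-1, clip(0,-13,10)=0, clip(-3,-13,10)=-3, clip(-4,-13,10)=-4, clip(-7,-13,10)=-7, clip(-8,-13,10)=-8 -> [3, -1, 0, -3, -4, -7, -8]
Stage 5 (ABS): |3|=3, |-1|=1, |0|=0, |-3|=3, |-4|=4, |-7|=7, |-8|=8 -> [3, 1, 0, 3, 4, 7, 8]

Answer: 3 1 0 3 4 7 8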